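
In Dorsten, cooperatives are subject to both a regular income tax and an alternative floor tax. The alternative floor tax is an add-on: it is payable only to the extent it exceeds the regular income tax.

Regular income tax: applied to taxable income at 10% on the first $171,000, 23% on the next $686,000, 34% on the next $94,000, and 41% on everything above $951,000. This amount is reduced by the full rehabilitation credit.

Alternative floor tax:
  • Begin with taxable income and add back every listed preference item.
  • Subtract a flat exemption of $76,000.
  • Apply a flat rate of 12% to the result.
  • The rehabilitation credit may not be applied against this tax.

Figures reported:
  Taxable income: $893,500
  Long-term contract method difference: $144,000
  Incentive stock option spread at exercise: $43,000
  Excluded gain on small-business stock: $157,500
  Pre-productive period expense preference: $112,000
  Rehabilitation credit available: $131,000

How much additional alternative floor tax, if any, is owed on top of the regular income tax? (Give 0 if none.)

Regular income tax:
  $171,000 × 10% = $17,100
  $686,000 × 23% = $157,780
  $36,500 × 34% = $12,410
  → $187,290
  Less rehabilitation credit $131,000 → $56,290

Alternative floor tax:
  Adjusted income: $893,500 + $144,000 + $43,000 + $157,500 + $112,000 = $1,350,000
  Less exemption $76,000 → base $1,274,000
  $1,274,000 × 12% = $152,880

Excess of alternative floor tax over regular income tax: $152,880 − $56,290 = $96,590.

$96,590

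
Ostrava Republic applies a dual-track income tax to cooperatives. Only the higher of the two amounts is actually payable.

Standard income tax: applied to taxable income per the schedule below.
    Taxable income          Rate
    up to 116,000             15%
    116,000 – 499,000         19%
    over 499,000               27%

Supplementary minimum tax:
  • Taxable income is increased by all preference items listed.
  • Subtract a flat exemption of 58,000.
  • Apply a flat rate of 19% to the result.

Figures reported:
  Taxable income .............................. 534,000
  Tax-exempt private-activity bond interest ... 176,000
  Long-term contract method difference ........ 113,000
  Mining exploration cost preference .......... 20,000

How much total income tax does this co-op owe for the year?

Standard income tax:
  116,000 × 15% = 17,400
  383,000 × 19% = 72,770
  35,000 × 27% = 9,450
  → 99,620

Supplementary minimum tax:
  Adjusted income: 534,000 + 176,000 + 113,000 + 20,000 = 843,000
  Less exemption 58,000 → base 785,000
  785,000 × 19% = 149,150

149,150 > 99,620, so the supplementary minimum tax is the binding amount.

149,150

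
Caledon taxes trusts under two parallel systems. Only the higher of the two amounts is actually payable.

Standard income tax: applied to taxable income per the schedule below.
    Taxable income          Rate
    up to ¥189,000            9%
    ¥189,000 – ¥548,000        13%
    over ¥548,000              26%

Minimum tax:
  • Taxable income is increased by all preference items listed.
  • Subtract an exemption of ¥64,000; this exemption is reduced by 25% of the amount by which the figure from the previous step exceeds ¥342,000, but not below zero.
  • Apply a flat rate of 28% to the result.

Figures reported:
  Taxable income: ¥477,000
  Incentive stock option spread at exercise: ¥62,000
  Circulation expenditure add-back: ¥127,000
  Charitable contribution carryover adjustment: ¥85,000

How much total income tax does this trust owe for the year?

Standard income tax:
  ¥189,000 × 9% = ¥17,010
  ¥288,000 × 13% = ¥37,440
  → ¥54,450

Minimum tax:
  Adjusted income: ¥477,000 + ¥62,000 + ¥127,000 + ¥85,000 = ¥751,000
  Exemption: 25% × (¥751,000 − ¥342,000) = ¥102,250 ≥ ¥64,000, so the exemption is fully phased out
  Base: ¥751,000 − ¥0 = ¥751,000
  ¥751,000 × 28% = ¥210,280

¥210,280 > ¥54,450, so the minimum tax is the binding amount.

¥210,280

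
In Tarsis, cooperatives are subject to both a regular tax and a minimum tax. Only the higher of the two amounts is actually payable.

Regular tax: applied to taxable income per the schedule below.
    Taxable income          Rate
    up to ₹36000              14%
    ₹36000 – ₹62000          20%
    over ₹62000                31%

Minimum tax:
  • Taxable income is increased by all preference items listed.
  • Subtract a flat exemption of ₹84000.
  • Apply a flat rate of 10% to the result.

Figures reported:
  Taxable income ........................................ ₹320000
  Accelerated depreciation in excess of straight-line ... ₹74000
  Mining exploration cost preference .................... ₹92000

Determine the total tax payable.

₹90220

Minimum tax:
  Adjusted income: ₹320000 + ₹74000 + ₹92000 = ₹486000
  Less exemption ₹84000 → base ₹402000
  ₹402000 × 10% = ₹40200

Regular tax:
  ₹36000 × 14% = ₹5040
  ₹26000 × 20% = ₹5200
  ₹258000 × 31% = ₹79980
  → ₹90220

₹90220 > ₹40200, so the regular tax governs.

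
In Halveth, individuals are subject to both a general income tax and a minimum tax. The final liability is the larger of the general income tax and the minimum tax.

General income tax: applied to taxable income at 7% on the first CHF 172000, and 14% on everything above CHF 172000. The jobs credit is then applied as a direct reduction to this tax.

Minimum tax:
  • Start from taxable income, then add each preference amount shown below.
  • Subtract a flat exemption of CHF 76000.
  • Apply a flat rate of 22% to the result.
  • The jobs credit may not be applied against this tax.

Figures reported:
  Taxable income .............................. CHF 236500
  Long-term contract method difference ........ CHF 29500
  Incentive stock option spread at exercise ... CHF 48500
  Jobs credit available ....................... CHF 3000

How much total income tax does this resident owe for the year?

General income tax:
  CHF 172000 × 7% = CHF 12040
  CHF 64500 × 14% = CHF 9030
  → CHF 21070
  Less jobs credit CHF 3000 → CHF 18070

Minimum tax:
  Adjusted income: CHF 236500 + CHF 29500 + CHF 48500 = CHF 314500
  Less exemption CHF 76000 → base CHF 238500
  CHF 238500 × 22% = CHF 52470

CHF 52470 > CHF 18070, so the minimum tax is the binding amount.

CHF 52470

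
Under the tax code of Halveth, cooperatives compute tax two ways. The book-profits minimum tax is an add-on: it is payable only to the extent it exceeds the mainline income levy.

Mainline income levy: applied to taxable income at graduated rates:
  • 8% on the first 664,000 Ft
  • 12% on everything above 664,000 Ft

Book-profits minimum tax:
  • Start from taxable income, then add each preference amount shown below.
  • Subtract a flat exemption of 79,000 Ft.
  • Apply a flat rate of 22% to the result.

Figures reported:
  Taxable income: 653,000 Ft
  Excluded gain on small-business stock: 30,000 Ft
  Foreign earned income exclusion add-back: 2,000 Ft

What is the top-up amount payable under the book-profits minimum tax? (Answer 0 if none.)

Mainline income levy:
  653,000 Ft × 8% = 52,240 Ft

Book-profits minimum tax:
  Adjusted income: 653,000 Ft + 30,000 Ft + 2,000 Ft = 685,000 Ft
  Less exemption 79,000 Ft → base 606,000 Ft
  606,000 Ft × 22% = 133,320 Ft

Excess of book-profits minimum tax over mainline income levy: 133,320 Ft − 52,240 Ft = 81,080 Ft.

81,080 Ft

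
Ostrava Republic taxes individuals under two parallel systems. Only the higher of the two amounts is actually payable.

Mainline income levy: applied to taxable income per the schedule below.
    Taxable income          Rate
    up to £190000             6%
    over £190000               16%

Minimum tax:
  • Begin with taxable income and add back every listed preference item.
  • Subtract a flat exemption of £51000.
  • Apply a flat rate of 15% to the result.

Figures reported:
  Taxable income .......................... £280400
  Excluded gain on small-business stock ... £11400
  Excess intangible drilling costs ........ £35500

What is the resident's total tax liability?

£41445

Minimum tax:
  Adjusted income: £280400 + £11400 + £35500 = £327300
  Less exemption £51000 → base £276300
  £276300 × 15% = £41445

Mainline income levy:
  £190000 × 6% = £11400
  £90400 × 16% = £14464
  → £25864

£41445 > £25864, so the minimum tax is the binding amount.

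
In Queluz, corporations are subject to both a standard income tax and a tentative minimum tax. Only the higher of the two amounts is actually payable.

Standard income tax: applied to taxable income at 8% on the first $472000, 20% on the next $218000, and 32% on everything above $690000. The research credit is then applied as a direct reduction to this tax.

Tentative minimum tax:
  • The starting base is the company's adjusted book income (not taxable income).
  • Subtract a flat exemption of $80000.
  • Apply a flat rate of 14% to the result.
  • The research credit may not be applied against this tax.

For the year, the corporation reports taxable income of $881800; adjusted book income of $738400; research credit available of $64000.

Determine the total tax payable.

Tentative minimum tax:
  Base (adjusted book income): $738400
  Less exemption $80000 → base $658400
  $658400 × 14% = $92176

Standard income tax:
  $472000 × 8% = $37760
  $218000 × 20% = $43600
  $191800 × 32% = $61376
  → $142736
  Less research credit $64000 → $78736

$92176 > $78736, so the tentative minimum tax is the binding amount.

$92176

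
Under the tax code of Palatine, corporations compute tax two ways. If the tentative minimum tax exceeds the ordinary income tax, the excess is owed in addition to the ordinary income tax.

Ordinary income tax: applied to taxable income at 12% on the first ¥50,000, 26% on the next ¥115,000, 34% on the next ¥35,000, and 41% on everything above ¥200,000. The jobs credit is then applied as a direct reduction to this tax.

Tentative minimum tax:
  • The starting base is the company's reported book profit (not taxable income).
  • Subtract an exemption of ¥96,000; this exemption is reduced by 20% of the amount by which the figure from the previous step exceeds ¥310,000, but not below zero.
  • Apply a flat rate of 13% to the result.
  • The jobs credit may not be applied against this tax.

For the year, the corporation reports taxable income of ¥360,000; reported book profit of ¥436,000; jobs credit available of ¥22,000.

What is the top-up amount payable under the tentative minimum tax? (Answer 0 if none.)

Ordinary income tax:
  ¥50,000 × 12% = ¥6,000
  ¥115,000 × 26% = ¥29,900
  ¥35,000 × 34% = ¥11,900
  ¥160,000 × 41% = ¥65,600
  → ¥113,400
  Less jobs credit ¥22,000 → ¥91,400

Tentative minimum tax:
  Base (reported book profit): ¥436,000
  Exemption: ¥96,000 − 20% × (¥436,000 − ¥310,000) = ¥96,000 − ¥25,200 = ¥70,800
  Base: ¥436,000 − ¥70,800 = ¥365,200
  ¥365,200 × 13% = ¥47,476

¥47,476 ≤ ¥91,400, so no add-on is due.

¥0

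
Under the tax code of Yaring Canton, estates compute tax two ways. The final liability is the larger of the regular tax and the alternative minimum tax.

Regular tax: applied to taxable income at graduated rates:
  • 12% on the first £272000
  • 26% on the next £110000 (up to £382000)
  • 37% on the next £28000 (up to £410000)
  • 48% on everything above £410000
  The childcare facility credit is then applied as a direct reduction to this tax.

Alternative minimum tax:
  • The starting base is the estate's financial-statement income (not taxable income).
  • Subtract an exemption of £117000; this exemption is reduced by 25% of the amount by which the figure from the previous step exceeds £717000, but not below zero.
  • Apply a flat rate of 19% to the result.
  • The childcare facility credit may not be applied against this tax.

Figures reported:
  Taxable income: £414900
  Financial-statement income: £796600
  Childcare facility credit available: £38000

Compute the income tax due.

Alternative minimum tax:
  Base (financial-statement income): £796600
  Exemption: £117000 − 25% × (£796600 − £717000) = £117000 − £19900 = £97100
  Base: £796600 − £97100 = £699500
  £699500 × 19% = £132905

Regular tax:
  £272000 × 12% = £32640
  £110000 × 26% = £28600
  £28000 × 37% = £10360
  £4900 × 48% = £2352
  → £73952
  Less childcare facility credit £38000 → £35952

£132905 > £35952, so the alternative minimum tax is the binding amount.

£132905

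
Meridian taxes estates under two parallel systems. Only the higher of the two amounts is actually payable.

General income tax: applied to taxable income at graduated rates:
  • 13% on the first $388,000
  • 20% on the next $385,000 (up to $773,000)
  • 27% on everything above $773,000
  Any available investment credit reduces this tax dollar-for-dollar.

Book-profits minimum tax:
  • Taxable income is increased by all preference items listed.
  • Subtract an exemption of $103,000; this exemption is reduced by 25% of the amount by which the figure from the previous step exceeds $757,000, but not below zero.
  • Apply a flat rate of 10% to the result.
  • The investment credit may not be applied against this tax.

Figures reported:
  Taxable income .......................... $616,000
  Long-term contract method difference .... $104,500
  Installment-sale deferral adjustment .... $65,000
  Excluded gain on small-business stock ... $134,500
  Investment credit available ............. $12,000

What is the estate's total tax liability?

General income tax:
  $388,000 × 13% = $50,440
  $228,000 × 20% = $45,600
  → $96,040
  Less investment credit $12,000 → $84,040

Book-profits minimum tax:
  Adjusted income: $616,000 + $104,500 + $65,000 + $134,500 = $920,000
  Exemption: $103,000 − 25% × ($920,000 − $757,000) = $103,000 − $40,750 = $62,250
  Base: $920,000 − $62,250 = $857,750
  $857,750 × 10% = $85,775

$85,775 > $84,040, so the book-profits minimum tax is the binding amount.

$85,775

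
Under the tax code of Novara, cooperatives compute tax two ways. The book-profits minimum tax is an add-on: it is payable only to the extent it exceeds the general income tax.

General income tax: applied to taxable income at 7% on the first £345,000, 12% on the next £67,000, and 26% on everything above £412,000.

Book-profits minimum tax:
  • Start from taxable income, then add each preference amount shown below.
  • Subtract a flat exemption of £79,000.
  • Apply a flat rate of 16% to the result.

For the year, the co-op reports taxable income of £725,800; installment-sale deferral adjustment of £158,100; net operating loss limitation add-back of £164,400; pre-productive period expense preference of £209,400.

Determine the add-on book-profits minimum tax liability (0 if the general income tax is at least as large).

Book-profits minimum tax:
  Adjusted income: £725,800 + £158,100 + £164,400 + £209,400 = £1,257,700
  Less exemption £79,000 → base £1,178,700
  £1,178,700 × 16% = £188,592

General income tax:
  £345,000 × 7% = £24,150
  £67,000 × 12% = £8,040
  £313,800 × 26% = £81,588
  → £113,778

Excess of book-profits minimum tax over general income tax: £188,592 − £113,778 = £74,814.

£74,814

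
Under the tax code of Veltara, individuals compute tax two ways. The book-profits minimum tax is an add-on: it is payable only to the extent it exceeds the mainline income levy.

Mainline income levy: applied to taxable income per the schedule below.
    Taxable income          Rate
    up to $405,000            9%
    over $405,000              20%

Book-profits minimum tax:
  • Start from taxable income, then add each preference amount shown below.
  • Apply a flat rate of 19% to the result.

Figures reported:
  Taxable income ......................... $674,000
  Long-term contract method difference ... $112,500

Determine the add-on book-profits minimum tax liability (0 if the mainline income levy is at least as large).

Mainline income levy:
  $405,000 × 9% = $36,450
  $269,000 × 20% = $53,800
  → $90,250

Book-profits minimum tax:
  Adjusted income: $674,000 + $112,500 = $786,500
  $786,500 × 19% = $149,435

Excess of book-profits minimum tax over mainline income levy: $149,435 − $90,250 = $59,185.

$59,185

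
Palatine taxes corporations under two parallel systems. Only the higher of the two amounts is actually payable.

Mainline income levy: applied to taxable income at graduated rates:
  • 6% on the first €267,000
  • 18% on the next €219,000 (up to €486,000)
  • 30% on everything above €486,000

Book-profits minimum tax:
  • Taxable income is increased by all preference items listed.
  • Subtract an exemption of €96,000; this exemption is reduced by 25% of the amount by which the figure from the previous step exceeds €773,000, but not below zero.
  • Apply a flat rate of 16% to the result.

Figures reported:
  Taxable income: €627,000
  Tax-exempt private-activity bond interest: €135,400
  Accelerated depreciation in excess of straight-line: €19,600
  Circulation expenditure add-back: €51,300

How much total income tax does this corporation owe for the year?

Mainline income levy:
  €267,000 × 6% = €16,020
  €219,000 × 18% = €39,420
  €141,000 × 30% = €42,300
  → €97,740

Book-profits minimum tax:
  Adjusted income: €627,000 + €135,400 + €19,600 + €51,300 = €833,300
  Exemption: €96,000 − 25% × (€833,300 − €773,000) = €96,000 − €15,075 = €80,925
  Base: €833,300 − €80,925 = €752,375
  €752,375 × 16% = €120,380

€120,380 > €97,740, so the book-profits minimum tax is the binding amount.

€120,380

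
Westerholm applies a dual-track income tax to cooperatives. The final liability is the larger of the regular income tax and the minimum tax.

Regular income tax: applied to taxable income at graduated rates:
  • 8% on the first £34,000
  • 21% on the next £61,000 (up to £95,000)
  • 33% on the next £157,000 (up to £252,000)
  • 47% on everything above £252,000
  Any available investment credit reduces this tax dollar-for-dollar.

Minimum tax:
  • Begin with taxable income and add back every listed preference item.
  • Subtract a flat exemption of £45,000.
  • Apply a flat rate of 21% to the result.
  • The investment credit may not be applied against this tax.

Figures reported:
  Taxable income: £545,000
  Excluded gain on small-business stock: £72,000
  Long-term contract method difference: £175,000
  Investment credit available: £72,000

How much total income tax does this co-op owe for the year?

Minimum tax:
  Adjusted income: £545,000 + £72,000 + £175,000 = £792,000
  Less exemption £45,000 → base £747,000
  £747,000 × 21% = £156,870

Regular income tax:
  £34,000 × 8% = £2,720
  £61,000 × 21% = £12,810
  £157,000 × 33% = £51,810
  £293,000 × 47% = £137,710
  → £205,050
  Less investment credit £72,000 → £133,050

£156,870 > £133,050, so the minimum tax is the binding amount.

£156,870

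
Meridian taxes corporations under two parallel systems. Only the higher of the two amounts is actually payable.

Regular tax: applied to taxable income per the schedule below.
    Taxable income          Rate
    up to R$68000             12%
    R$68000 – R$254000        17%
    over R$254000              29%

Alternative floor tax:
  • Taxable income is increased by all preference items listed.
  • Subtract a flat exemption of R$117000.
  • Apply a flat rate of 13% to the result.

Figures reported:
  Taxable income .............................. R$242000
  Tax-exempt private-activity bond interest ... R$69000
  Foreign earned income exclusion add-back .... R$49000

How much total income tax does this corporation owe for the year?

R$37740

Regular tax:
  R$68000 × 12% = R$8160
  R$174000 × 17% = R$29580
  → R$37740

Alternative floor tax:
  Adjusted income: R$242000 + R$69000 + R$49000 = R$360000
  Less exemption R$117000 → base R$243000
  R$243000 × 13% = R$31590

R$37740 > R$31590, so the regular tax governs.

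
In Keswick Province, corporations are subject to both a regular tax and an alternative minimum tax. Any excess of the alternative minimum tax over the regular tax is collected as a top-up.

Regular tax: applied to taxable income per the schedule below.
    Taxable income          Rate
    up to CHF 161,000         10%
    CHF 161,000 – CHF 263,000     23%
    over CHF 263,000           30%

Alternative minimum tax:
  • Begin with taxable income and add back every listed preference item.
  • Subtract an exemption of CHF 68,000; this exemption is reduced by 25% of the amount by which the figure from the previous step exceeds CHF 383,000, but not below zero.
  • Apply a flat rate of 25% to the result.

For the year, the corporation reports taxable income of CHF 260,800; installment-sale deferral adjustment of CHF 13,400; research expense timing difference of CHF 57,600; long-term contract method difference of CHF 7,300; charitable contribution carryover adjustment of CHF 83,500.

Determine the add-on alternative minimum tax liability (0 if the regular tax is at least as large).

Alternative minimum tax:
  Adjusted income: CHF 260,800 + CHF 13,400 + CHF 57,600 + CHF 7,300 + CHF 83,500 = CHF 422,600
  Exemption: CHF 68,000 − 25% × (CHF 422,600 − CHF 383,000) = CHF 68,000 − CHF 9,900 = CHF 58,100
  Base: CHF 422,600 − CHF 58,100 = CHF 364,500
  CHF 364,500 × 25% = CHF 91,125

Regular tax:
  CHF 161,000 × 10% = CHF 16,100
  CHF 99,800 × 23% = CHF 22,954
  → CHF 39,054

Excess of alternative minimum tax over regular tax: CHF 91,125 − CHF 39,054 = CHF 52,071.

CHF 52,071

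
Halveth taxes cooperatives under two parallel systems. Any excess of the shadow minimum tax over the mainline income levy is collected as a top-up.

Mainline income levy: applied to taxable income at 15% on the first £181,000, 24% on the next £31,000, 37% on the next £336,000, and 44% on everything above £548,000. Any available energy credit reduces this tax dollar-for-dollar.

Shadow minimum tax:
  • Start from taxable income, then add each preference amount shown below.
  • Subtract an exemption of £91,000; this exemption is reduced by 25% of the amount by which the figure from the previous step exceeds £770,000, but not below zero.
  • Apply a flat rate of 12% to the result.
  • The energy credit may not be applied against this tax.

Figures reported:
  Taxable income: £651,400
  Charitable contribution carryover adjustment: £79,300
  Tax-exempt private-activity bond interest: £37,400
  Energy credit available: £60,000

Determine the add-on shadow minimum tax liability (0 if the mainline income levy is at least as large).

Shadow minimum tax:
  Adjusted income: £651,400 + £79,300 + £37,400 = £768,100
  Exemption: £768,100 ≤ £770,000, so full £91,000 applies
  Base: £768,100 − £91,000 = £677,100
  £677,100 × 12% = £81,252

Mainline income levy:
  £181,000 × 15% = £27,150
  £31,000 × 24% = £7,440
  £336,000 × 37% = £124,320
  £103,400 × 44% = £45,496
  → £204,406
  Less energy credit £60,000 → £144,406

£81,252 ≤ £144,406, so no add-on is due.

£0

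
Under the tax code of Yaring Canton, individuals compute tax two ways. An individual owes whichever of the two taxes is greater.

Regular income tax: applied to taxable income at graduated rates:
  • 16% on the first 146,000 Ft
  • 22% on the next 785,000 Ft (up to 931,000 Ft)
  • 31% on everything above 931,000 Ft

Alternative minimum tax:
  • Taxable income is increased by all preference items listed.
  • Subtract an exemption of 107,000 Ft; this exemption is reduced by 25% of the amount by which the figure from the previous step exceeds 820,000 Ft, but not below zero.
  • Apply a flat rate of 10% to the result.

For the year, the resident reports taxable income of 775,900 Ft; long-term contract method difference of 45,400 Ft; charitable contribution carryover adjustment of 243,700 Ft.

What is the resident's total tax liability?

161,938 Ft

Regular income tax:
  146,000 Ft × 16% = 23,360 Ft
  629,900 Ft × 22% = 138,578 Ft
  → 161,938 Ft

Alternative minimum tax:
  Adjusted income: 775,900 Ft + 45,400 Ft + 243,700 Ft = 1,065,000 Ft
  Exemption: 107,000 Ft − 25% × (1,065,000 Ft − 820,000 Ft) = 107,000 Ft − 61,250 Ft = 45,750 Ft
  Base: 1,065,000 Ft − 45,750 Ft = 1,019,250 Ft
  1,019,250 Ft × 10% = 101,925 Ft

161,938 Ft > 101,925 Ft, so the regular income tax governs.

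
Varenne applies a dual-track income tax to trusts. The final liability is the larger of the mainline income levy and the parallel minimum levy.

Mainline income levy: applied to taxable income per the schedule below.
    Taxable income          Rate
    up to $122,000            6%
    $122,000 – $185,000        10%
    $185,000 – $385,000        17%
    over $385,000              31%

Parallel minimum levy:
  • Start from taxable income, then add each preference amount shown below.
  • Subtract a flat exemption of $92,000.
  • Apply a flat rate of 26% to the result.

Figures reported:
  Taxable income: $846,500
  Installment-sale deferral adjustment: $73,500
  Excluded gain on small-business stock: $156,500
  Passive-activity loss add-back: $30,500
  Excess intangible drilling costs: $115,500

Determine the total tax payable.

Parallel minimum levy:
  Adjusted income: $846,500 + $73,500 + $156,500 + $30,500 + $115,500 = $1,222,500
  Less exemption $92,000 → base $1,130,500
  $1,130,500 × 26% = $293,930

Mainline income levy:
  $122,000 × 6% = $7,320
  $63,000 × 10% = $6,300
  $200,000 × 17% = $34,000
  $461,500 × 31% = $143,065
  → $190,685

$293,930 > $190,685, so the parallel minimum levy is the binding amount.

$293,930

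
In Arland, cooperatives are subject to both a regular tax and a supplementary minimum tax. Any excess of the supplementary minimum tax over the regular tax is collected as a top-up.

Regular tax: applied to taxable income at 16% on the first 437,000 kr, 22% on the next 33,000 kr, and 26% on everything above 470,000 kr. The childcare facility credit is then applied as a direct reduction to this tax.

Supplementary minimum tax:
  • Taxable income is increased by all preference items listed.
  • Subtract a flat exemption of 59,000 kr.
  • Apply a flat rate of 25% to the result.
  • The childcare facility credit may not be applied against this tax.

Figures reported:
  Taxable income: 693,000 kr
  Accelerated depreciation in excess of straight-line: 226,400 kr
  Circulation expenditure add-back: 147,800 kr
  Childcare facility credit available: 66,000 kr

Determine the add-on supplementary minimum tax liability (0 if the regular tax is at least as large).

182,890 kr

Regular tax:
  437,000 kr × 16% = 69,920 kr
  33,000 kr × 22% = 7,260 kr
  223,000 kr × 26% = 57,980 kr
  → 135,160 kr
  Less childcare facility credit 66,000 kr → 69,160 kr

Supplementary minimum tax:
  Adjusted income: 693,000 kr + 226,400 kr + 147,800 kr = 1,067,200 kr
  Less exemption 59,000 kr → base 1,008,200 kr
  1,008,200 kr × 25% = 252,050 kr

Excess of supplementary minimum tax over regular tax: 252,050 kr − 69,160 kr = 182,890 kr.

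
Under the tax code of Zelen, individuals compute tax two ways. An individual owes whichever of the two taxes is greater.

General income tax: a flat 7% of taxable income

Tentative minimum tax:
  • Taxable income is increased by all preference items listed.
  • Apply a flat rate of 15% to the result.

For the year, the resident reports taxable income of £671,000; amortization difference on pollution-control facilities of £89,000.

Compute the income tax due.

Tentative minimum tax:
  Adjusted income: £671,000 + £89,000 = £760,000
  £760,000 × 15% = £114,000

General income tax:
  £671,000 × 7% = £46,970

£114,000 > £46,970, so the tentative minimum tax is the binding amount.

£114,000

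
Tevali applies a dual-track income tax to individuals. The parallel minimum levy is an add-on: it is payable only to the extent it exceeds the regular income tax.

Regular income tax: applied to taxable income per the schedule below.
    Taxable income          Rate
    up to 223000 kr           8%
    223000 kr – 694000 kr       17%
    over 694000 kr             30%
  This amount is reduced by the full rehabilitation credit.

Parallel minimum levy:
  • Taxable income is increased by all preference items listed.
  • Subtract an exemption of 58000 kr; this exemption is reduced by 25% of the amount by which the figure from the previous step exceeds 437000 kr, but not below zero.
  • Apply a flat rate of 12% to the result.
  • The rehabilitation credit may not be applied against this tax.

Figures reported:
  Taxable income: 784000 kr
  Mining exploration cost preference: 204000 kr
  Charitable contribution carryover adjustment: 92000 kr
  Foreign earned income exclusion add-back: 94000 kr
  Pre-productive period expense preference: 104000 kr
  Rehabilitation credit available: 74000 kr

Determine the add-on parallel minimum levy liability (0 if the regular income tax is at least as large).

Parallel minimum levy:
  Adjusted income: 784000 kr + 204000 kr + 92000 kr + 94000 kr + 104000 kr = 1278000 kr
  Exemption: 25% × (1278000 kr − 437000 kr) = 210250 kr ≥ 58000 kr, so the exemption is fully phased out
  Base: 1278000 kr − 0 kr = 1278000 kr
  1278000 kr × 12% = 153360 kr

Regular income tax:
  223000 kr × 8% = 17840 kr
  471000 kr × 17% = 80070 kr
  90000 kr × 30% = 27000 kr
  → 124910 kr
  Less rehabilitation credit 74000 kr → 50910 kr

Excess of parallel minimum levy over regular income tax: 153360 kr − 50910 kr = 102450 kr.

102450 kr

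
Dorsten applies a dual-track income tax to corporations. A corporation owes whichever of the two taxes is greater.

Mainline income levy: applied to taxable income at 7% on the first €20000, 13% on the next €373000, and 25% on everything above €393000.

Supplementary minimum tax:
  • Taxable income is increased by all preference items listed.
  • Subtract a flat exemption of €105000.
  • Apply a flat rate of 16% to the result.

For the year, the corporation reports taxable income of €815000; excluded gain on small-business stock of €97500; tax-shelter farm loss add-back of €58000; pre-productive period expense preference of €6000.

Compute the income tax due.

Supplementary minimum tax:
  Adjusted income: €815000 + €97500 + €58000 + €6000 = €976500
  Less exemption €105000 → base €871500
  €871500 × 16% = €139440

Mainline income levy:
  €20000 × 7% = €1400
  €373000 × 13% = €48490
  €422000 × 25% = €105500
  → €155390

€155390 > €139440, so the mainline income levy governs.

€155390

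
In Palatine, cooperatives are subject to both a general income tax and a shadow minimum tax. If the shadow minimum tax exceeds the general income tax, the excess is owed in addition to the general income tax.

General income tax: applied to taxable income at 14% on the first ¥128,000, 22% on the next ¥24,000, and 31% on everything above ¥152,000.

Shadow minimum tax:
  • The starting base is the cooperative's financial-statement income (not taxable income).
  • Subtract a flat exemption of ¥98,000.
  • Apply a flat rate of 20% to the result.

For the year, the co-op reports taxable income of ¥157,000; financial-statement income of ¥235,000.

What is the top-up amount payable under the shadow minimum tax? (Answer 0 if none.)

¥2,650

General income tax:
  ¥128,000 × 14% = ¥17,920
  ¥24,000 × 22% = ¥5,280
  ¥5,000 × 31% = ¥1,550
  → ¥24,750

Shadow minimum tax:
  Base (financial-statement income): ¥235,000
  Less exemption ¥98,000 → base ¥137,000
  ¥137,000 × 20% = ¥27,400

Excess of shadow minimum tax over general income tax: ¥27,400 − ¥24,750 = ¥2,650.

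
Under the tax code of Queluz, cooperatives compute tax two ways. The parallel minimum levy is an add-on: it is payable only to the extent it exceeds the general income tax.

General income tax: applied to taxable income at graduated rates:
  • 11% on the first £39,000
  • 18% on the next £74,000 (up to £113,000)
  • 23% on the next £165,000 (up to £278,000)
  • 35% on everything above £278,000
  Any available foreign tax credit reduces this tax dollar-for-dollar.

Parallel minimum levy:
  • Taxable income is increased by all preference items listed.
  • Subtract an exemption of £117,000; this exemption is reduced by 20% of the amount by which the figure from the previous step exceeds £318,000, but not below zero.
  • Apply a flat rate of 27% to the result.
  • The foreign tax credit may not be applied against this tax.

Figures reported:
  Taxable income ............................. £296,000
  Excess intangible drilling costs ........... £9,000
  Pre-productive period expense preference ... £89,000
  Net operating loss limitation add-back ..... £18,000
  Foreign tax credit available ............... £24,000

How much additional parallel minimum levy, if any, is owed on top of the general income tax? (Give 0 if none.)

£46,866

Parallel minimum levy:
  Adjusted income: £296,000 + £9,000 + £89,000 + £18,000 = £412,000
  Exemption: £117,000 − 20% × (£412,000 − £318,000) = £117,000 − £18,800 = £98,200
  Base: £412,000 − £98,200 = £313,800
  £313,800 × 27% = £84,726

General income tax:
  £39,000 × 11% = £4,290
  £74,000 × 18% = £13,320
  £165,000 × 23% = £37,950
  £18,000 × 35% = £6,300
  → £61,860
  Less foreign tax credit £24,000 → £37,860

Excess of parallel minimum levy over general income tax: £84,726 − £37,860 = £46,866.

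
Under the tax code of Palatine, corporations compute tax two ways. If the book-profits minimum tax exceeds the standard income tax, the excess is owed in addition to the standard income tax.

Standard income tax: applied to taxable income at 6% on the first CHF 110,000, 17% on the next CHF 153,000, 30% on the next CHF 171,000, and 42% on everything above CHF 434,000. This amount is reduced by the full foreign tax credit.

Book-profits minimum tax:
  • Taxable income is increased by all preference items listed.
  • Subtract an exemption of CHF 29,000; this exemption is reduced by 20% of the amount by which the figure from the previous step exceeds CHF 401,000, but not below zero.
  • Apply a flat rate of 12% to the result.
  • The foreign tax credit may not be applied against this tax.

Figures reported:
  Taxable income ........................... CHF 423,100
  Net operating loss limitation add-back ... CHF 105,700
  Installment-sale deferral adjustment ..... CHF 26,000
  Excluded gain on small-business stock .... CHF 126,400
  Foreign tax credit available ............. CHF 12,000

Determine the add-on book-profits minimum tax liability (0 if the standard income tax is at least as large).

CHF 13,104

Standard income tax:
  CHF 110,000 × 6% = CHF 6,600
  CHF 153,000 × 17% = CHF 26,010
  CHF 160,100 × 30% = CHF 48,030
  → CHF 80,640
  Less foreign tax credit CHF 12,000 → CHF 68,640

Book-profits minimum tax:
  Adjusted income: CHF 423,100 + CHF 105,700 + CHF 26,000 + CHF 126,400 = CHF 681,200
  Exemption: 20% × (CHF 681,200 − CHF 401,000) = CHF 56,040 ≥ CHF 29,000, so the exemption is fully phased out
  Base: CHF 681,200 − CHF 0 = CHF 681,200
  CHF 681,200 × 12% = CHF 81,744

Excess of book-profits minimum tax over standard income tax: CHF 81,744 − CHF 68,640 = CHF 13,104.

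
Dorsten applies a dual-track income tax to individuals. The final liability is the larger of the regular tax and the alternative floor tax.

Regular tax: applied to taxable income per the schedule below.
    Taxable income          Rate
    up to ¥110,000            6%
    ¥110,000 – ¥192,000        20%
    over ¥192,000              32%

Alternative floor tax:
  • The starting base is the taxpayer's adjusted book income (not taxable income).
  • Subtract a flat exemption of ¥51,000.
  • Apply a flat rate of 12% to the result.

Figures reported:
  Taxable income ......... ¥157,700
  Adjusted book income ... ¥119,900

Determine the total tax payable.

Regular tax:
  ¥110,000 × 6% = ¥6,600
  ¥47,700 × 20% = ¥9,540
  → ¥16,140

Alternative floor tax:
  Base (adjusted book income): ¥119,900
  Less exemption ¥51,000 → base ¥68,900
  ¥68,900 × 12% = ¥8,268

¥16,140 > ¥8,268, so the regular tax governs.

¥16,140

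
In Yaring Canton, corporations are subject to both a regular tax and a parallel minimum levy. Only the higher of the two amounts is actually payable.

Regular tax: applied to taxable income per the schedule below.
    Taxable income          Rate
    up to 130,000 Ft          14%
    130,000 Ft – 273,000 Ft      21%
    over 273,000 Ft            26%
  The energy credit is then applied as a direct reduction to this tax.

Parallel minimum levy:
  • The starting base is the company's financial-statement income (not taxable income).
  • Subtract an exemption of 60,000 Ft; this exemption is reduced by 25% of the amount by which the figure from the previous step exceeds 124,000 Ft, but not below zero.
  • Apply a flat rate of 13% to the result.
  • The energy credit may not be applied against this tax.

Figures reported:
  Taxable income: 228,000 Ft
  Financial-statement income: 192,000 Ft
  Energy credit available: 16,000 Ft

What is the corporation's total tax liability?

Parallel minimum levy:
  Base (financial-statement income): 192,000 Ft
  Exemption: 60,000 Ft − 25% × (192,000 Ft − 124,000 Ft) = 60,000 Ft − 17,000 Ft = 43,000 Ft
  Base: 192,000 Ft − 43,000 Ft = 149,000 Ft
  149,000 Ft × 13% = 19,370 Ft

Regular tax:
  130,000 Ft × 14% = 18,200 Ft
  98,000 Ft × 21% = 20,580 Ft
  → 38,780 Ft
  Less energy credit 16,000 Ft → 22,780 Ft

22,780 Ft > 19,370 Ft, so the regular tax governs.

22,780 Ft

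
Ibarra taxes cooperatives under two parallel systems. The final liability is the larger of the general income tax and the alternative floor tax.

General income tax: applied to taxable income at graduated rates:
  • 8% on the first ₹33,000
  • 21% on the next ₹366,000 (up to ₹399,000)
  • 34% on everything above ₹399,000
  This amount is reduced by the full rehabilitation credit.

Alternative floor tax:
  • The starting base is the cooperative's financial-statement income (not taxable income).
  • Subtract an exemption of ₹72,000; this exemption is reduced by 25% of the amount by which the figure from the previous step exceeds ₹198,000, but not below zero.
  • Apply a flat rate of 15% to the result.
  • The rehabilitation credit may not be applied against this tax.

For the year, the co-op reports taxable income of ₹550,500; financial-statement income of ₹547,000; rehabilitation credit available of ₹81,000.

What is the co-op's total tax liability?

General income tax:
  ₹33,000 × 8% = ₹2,640
  ₹366,000 × 21% = ₹76,860
  ₹151,500 × 34% = ₹51,510
  → ₹131,010
  Less rehabilitation credit ₹81,000 → ₹50,010

Alternative floor tax:
  Base (financial-statement income): ₹547,000
  Exemption: 25% × (₹547,000 − ₹198,000) = ₹87,250 ≥ ₹72,000, so the exemption is fully phased out
  Base: ₹547,000 − ₹0 = ₹547,000
  ₹547,000 × 15% = ₹82,050

₹82,050 > ₹50,010, so the alternative floor tax is the binding amount.

₹82,050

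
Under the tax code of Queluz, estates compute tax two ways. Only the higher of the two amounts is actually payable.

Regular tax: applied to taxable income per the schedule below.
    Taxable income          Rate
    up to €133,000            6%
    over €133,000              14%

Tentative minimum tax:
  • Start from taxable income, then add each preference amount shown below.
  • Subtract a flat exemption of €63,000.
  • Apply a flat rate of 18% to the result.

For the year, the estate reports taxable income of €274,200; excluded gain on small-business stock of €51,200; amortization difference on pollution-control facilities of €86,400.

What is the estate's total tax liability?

€62,784

Tentative minimum tax:
  Adjusted income: €274,200 + €51,200 + €86,400 = €411,800
  Less exemption €63,000 → base €348,800
  €348,800 × 18% = €62,784

Regular tax:
  €133,000 × 6% = €7,980
  €141,200 × 14% = €19,768
  → €27,748

€62,784 > €27,748, so the tentative minimum tax is the binding amount.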